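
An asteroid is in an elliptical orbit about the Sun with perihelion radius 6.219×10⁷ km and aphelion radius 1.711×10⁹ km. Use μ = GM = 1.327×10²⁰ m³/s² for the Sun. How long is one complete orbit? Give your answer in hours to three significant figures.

Semi-major axis a = (r_p + r_a)/2 = (6.2190×10⁷ + 1.7110×10⁹)/2 = 8.8660×10⁸ km = 8.866×10¹¹ m.
By Kepler's third law T = 2π√(a³/μ) = 2π × 7.247×10⁷ = 4.553×10⁸ s.
= 1.265×10⁵ hours.

T ≈ 126000 hours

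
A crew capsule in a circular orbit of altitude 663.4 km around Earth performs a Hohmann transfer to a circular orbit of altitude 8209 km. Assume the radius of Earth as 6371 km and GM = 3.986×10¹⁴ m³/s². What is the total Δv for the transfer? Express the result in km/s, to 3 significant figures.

Δv_total ≈ 2.23 km/s

r₁ = 6371 + 663.4 = 7034.4 km = 7.0344×10⁶ m.
r₂ = 6371 + 8209 = 14580 km = 1.4580×10⁷ m.
Transfer ellipse a_t = (r₁ + r₂)/2 = 1.081×10⁷ m.
At r₁: circular v_c1 = √(μ/r₁) = 7528 m/s; transfer-perigee v_p = √[μ(2/r₁ − 1/a_t)] = 8743 m/s.
Δv₁ = v_p − v_c1 = 1216 m/s.
At r₂: circular v_c2 = √(μ/r₂) = 5229 m/s; transfer-apogee v_a = √[μ(2/r₂ − 1/a_t)] = 4218 m/s.
Δv₂ = v_c2 − v_a = 1010 m/s.
Total Δv = Δv₁ + Δv₂ = 2226 m/s = 2.226 km/s.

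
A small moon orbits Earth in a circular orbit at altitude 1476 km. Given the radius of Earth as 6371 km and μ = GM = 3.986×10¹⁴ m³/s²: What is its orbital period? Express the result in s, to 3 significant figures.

T ≈ 6920 s

r = 6371 + 1476 = 7847.0 km = 7.8470×10⁶ m.
Kepler's third law: T = 2π√(r³/μ) = 2π√((7.847×10⁶)³ / 3.986×10¹⁴).
r³/μ = 1.212×10⁶ s², so T = 2π × 1.101×10³ = 6.918×10³ s.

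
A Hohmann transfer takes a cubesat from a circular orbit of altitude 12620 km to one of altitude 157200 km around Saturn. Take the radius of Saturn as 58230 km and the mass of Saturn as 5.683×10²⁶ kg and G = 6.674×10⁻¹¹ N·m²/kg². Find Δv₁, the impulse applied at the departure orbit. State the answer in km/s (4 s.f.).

μ = GM = 6.674×10⁻¹¹ × 5.683×10²⁶ = 3.793×10¹⁶ m³/s².
r₁ = 58230 + 12620 = 70850 km = 7.0850×10⁷ m.
r₂ = 58230 + 157200 = 215430 km = 2.1543×10⁸ m.
Transfer ellipse a_t = (r₁ + r₂)/2 = 1.431×10⁸ m.
At r₁: circular v_c1 = √(μ/r₁) = 23140 m/s; transfer-perikrone v_p = √[μ(2/r₁ − 1/a_t)] = 28380 m/s.
Δv₁ = v_p − v_c1 = 5247 m/s.
= 5.247 km/s.

Δv ≈ 5.247 km/s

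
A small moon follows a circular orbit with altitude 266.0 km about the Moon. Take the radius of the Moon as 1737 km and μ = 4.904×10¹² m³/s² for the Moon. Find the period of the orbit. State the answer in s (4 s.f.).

r = 1737 + 266.0 = 2003.0 km = 2.0030×10⁶ m.
Kepler's third law: T = 2π√(r³/μ) = 2π√((2.003×10⁶)³ / 4.904×10¹²).
r³/μ = 1.639×10⁶ s², so T = 2π × 1.280×10³ = 8.043×10³ s.

T ≈ 8043 s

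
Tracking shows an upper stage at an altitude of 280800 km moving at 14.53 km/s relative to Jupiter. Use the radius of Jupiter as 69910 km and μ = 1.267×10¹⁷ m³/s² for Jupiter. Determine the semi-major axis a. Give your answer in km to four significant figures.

a ≈ 2.477×10⁵ km

r = 69910 + 280800 = 3.5071×10⁵ km = 3.507×10⁸ m.
Specific orbital energy ε = v²/2 − μ/r = (14530)²/2 − 1.267×10¹⁷/3.507×10⁸ = -2.557×10⁸ J/kg.
Since ε = −μ/(2a), a = −μ/(2ε) = 2.477×10⁸ m = 2.4774×10⁵ km.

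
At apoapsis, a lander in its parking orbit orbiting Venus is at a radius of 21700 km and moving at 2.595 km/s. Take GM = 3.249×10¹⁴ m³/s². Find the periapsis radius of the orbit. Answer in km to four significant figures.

r_a = 2.170×10⁷ m.
Specific energy ε = v²/2 − μ/r = -1.161×10⁷ J/kg, so a = −μ/(2ε) = 1.400×10⁷ m.
The apsides satisfy r_p + r_a = 2a, so the periapsis radius is 2a − r_a = 6.296×10⁶ m = 6295.7 km.

periapsis radius ≈ 6296 km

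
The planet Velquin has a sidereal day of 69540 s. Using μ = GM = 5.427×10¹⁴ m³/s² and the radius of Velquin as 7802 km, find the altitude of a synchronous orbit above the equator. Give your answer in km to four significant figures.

A synchronous orbit has period T, so by Kepler's third law a = (μT²/4π²)^(1/3).
μT²/4π² = 5.427×10¹⁴ × (6.954×10⁴)² / 39.48 = 6.648×10²² m³.
a = 4.051×10⁷ m = 40509 km.
Altitude h = a − R = 40509 − 7802 = 32707 km.

h_sync ≈ 32710 km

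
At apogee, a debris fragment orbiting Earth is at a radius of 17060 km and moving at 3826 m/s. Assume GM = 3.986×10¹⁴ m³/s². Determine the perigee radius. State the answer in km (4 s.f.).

r_a = 1.706×10⁷ m.
Specific energy ε = v²/2 − μ/r = -1.605×10⁷ J/kg, so a = −μ/(2ε) = 1.242×10⁷ m.
The apsides satisfy r_p + r_a = 2a, so the perigee radius is 2a − r_a = 7.782×10⁶ m = 7781.9 km.

perigee radius ≈ 7782 km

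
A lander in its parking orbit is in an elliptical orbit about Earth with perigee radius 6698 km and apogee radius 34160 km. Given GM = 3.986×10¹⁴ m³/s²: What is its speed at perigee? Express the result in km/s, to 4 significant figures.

Semi-major axis a = (r_p + r_a)/2 = 20429 km = 2.043×10⁷ m.
Vis-viva: v² = μ(2/r − 1/a) = 3.986×10¹⁴ × (2.986×10⁻⁷ − 4.895×10⁻⁸) = 9.951×10⁷ m²/s².
v = 9975 m/s = 9.975 km/s.

v ≈ 9.975 km/s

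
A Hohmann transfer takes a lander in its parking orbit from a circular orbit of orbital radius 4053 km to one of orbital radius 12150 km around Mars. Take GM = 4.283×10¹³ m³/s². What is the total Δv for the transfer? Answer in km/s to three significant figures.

r₁ = 4053 km = 4.053×10⁶ m.
r₂ = 12150 km = 1.215×10⁷ m.
Transfer ellipse a_t = (r₁ + r₂)/2 = 8.102×10⁶ m.
At r₁: circular v_c1 = √(μ/r₁) = 3251 m/s; transfer-periapsis v_p = √[μ(2/r₁ − 1/a_t)] = 3981 m/s.
Δv₁ = v_p − v_c1 = 730.2 m/s.
At r₂: circular v_c2 = √(μ/r₂) = 1878 m/s; transfer-apoapsis v_a = √[μ(2/r₂ − 1/a_t)] = 1328 m/s.
Δv₂ = v_c2 − v_a = 549.5 m/s.
Total Δv = Δv₁ + Δv₂ = 1280 m/s = 1.280 km/s.

Δv_total ≈ 1.28 km/s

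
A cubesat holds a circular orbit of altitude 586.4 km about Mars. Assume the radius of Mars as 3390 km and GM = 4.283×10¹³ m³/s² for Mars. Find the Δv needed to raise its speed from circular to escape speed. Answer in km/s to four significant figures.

r = 3390 + 586.4 = 3976.4 km = 3.9764×10⁶ m.
Circular speed v_c = √(μ/r) = 3282 m/s.
Escape speed v_esc = √(2μ/r) = √2 × v_c = 4641 m/s.
Δv = v_esc − v_c = 1359 m/s = 1.359 km/s.

Δv ≈ 1.359 km/s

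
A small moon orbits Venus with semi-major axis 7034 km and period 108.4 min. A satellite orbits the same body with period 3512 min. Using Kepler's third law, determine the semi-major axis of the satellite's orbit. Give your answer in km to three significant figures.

a₂ ≈ 71500 km

Kepler's third law: a³ ∝ T², so a₂ = a₁ (T₂/T₁)^(2/3).
T₂/T₁ = 32.40, (T₂/T₁)^(2/3) = 10.16.
a₂ = 7034 × 10.16 = 71490 km.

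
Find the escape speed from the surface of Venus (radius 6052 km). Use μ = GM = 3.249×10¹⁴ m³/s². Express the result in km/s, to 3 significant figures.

v_esc ≈ 10.4 km/s

r = R = 6.052×10⁶ m.
Escape speed v_esc = √(2μ/r) = √(2 × 3.249×10¹⁴ / 6.052×10⁶) = √(1.074×10⁸) = 10360 m/s.
= 10.36 km/s.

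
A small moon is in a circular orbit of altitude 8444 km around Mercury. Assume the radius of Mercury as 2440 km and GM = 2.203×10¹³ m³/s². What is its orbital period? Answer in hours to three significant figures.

T ≈ 13.4 hours

r = 2440 + 8444 = 10884 km = 1.0884×10⁷ m.
Kepler's third law: T = 2π√(r³/μ) = 2π√((1.088×10⁷)³ / 2.203×10¹³).
r³/μ = 5.853×10⁷ s², so T = 2π × 7.650×10³ = 4.807×10⁴ s.
Converting: 4.807×10⁴ s ÷ 3600 = 13.35 hours.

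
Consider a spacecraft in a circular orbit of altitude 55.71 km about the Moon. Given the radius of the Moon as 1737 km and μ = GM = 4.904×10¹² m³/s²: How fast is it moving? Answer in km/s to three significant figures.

v ≈ 1.65 km/s

r = 1737 + 55.71 = 1792.7 km = 1.7927×10⁶ m.
For a circular orbit v = √(μ/r) = √(4.904×10¹² / 1.793×10⁶) = √(2.736×10⁶) = 1654 m/s.
That is 1.654 km/s.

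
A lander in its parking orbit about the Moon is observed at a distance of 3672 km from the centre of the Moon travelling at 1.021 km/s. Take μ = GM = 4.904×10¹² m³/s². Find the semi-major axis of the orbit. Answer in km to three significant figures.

a ≈ 3010 km

r = 3.672×10⁶ m.
Vis-viva rearranged: 1/a = 2/r − v²/μ = 5.447×10⁻⁷ − 2.126×10⁻⁷ = 3.321×10⁻⁷ m⁻¹.
a = 3.011×10⁶ m = 3011.2 km.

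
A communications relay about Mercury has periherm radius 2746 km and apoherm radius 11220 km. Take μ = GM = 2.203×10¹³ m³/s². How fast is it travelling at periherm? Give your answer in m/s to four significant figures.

Semi-major axis a = (r_p + r_a)/2 = 6983.0 km = 6.983×10⁶ m.
Vis-viva: v² = μ(2/r − 1/a) = 2.203×10¹³ × (7.283×10⁻⁷ − 1.432×10⁻⁷) = 1.289×10⁷ m²/s².
v = 3590 m/s.

v ≈ 3590 m/s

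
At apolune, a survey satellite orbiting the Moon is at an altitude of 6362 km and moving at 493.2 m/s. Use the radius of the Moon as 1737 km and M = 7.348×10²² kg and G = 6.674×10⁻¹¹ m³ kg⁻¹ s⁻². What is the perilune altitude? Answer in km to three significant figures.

μ = GM = 6.674×10⁻¹¹ × 7.348×10²² = 4.904×10¹² m³/s².
r_a = 1737 + 6362 = 8099.0 km = 8.099×10⁶ m.
Specific energy ε = v²/2 − μ/r = -4.839×10⁵ J/kg, so a = −μ/(2ε) = 5.067×10⁶ m.
The apsides satisfy r_p + r_a = 2a, so the perilune radius is 2a − r_a = 2.036×10⁶ m = 2035.6 km.
Perilune altitude = 2035.6 − 1737 = 298.64 km.

perilune altitude ≈ 299 km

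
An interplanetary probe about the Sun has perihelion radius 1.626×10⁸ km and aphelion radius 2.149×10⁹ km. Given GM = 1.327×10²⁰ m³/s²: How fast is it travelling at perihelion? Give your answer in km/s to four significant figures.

Semi-major axis a = (r_p + r_a)/2 = 1.1558×10⁹ km = 1.156×10¹² m.
Vis-viva: v² = μ(2/r − 1/a) = 1.327×10²⁰ × (1.230×10⁻¹¹ − 8.652×10⁻¹³) = 1.517×10⁹ m²/s².
v = 38950 m/s = 38.95 km/s.

v ≈ 38.95 km/s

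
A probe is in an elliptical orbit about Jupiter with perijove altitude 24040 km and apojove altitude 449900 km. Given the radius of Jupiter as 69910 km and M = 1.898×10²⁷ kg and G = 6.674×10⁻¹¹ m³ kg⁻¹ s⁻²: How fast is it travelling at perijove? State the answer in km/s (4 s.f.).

v ≈ 47.79 km/s

μ = GM = 6.674×10⁻¹¹ × 1.898×10²⁷ = 1.267×10¹⁷ m³/s².
r_p = 69910 + 24040 = 93950 km = 9.3950×10⁷ m.
r_a = 69910 + 449900 = 519810 km = 5.1981×10⁸ m.
Semi-major axis a = (r_p + r_a)/2 = 3.0688×10⁵ km = 3.069×10⁸ m.
Vis-viva: v² = μ(2/r − 1/a) = 1.267×10¹⁷ × (2.129×10⁻⁸ − 3.259×10⁻⁹) = 2.284×10⁹ m²/s².
v = 47790 m/s = 47.79 km/s.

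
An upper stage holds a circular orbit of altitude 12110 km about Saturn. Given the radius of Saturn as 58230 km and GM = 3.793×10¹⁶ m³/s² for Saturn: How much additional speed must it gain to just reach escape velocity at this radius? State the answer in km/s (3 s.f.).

Δv ≈ 9.62 km/s

r = 58230 + 12110 = 70340 km = 7.0340×10⁷ m.
Circular speed v_c = √(μ/r) = 23220 m/s.
Escape speed v_esc = √(2μ/r) = √2 × v_c = 32840 m/s.
Δv = v_esc − v_c = 9619 m/s = 9.619 km/s.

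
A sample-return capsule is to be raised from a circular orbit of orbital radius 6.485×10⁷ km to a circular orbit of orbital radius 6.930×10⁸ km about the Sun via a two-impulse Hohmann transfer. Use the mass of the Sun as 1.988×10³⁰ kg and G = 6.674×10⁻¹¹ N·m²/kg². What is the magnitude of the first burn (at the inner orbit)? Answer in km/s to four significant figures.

μ = GM = 6.674×10⁻¹¹ × 1.988×10³⁰ = 1.327×10²⁰ m³/s².
r₁ = 6.485×10⁷ km = 6.485×10¹⁰ m.
r₂ = 6.930×10⁸ km = 6.930×10¹¹ m.
Transfer ellipse a_t = (r₁ + r₂)/2 = 3.789×10¹¹ m.
At r₁: circular v_c1 = √(μ/r₁) = 45230 m/s; transfer-perihelion v_p = √[μ(2/r₁ − 1/a_t)] = 61170 m/s.
Δv₁ = v_p − v_c1 = 15940 m/s.
= 15.94 km/s.

Δv ≈ 15.94 km/s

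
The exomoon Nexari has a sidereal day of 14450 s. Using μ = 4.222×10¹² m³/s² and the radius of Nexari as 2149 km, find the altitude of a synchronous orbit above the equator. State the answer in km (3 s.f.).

A synchronous orbit has period T, so by Kepler's third law a = (μT²/4π²)^(1/3).
μT²/4π² = 4.222×10¹² × (1.445×10⁴)² / 39.48 = 2.233×10¹⁹ m³.
a = 2.816×10⁶ m = 2816.0 km.
Altitude h = a − R = 2816.0 − 2149 = 666.99 km.

h_sync ≈ 667 km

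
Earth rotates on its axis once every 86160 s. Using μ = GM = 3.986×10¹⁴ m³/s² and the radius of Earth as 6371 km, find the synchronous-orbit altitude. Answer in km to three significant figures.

A synchronous orbit has period T, so by Kepler's third law a = (μT²/4π²)^(1/3).
μT²/4π² = 3.986×10¹⁴ × (8.616×10⁴)² / 39.48 = 7.495×10²² m³.
a = 4.216×10⁷ m = 42163 km.
Altitude h = a − R = 42163 − 6371 = 35792 km.

h_sync ≈ 35800 km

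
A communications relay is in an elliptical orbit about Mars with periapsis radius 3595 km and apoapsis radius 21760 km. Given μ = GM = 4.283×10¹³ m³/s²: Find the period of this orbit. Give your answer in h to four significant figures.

T ≈ 12.04 h

Semi-major axis a = (r_p + r_a)/2 = (3595.0 + 21760)/2 = 12678 km = 1.268×10⁷ m.
By Kepler's third law T = 2π√(a³/μ) = 2π × 6.897×10³ = 4.334×10⁴ s.
= 12.04 h.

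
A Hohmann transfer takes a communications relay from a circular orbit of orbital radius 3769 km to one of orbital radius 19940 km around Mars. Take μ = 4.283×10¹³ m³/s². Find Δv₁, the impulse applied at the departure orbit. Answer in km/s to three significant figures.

r₁ = 3769 km = 3.769×10⁶ m.
r₂ = 19940 km = 1.994×10⁷ m.
Transfer ellipse a_t = (r₁ + r₂)/2 = 1.185×10⁷ m.
At r₁: circular v_c1 = √(μ/r₁) = 3371 m/s; transfer-periapsis v_p = √[μ(2/r₁ − 1/a_t)] = 4372 m/s.
Δv₁ = v_p − v_c1 = 1001 m/s.
= 1.001 km/s.

Δv ≈ 1.00 km/s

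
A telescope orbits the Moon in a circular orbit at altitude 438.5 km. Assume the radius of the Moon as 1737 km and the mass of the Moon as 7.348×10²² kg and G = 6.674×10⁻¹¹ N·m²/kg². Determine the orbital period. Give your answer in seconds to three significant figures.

T ≈ 9100 seconds

μ = GM = 6.674×10⁻¹¹ × 7.348×10²² = 4.904×10¹² m³/s².
r = 1737 + 438.5 = 2175.5 km = 2.1755×10⁶ m.
Kepler's third law: T = 2π√(r³/μ) = 2π√((2.176×10⁶)³ / 4.904×10¹²).
r³/μ = 2.100×10⁶ s², so T = 2π × 1.449×10³ = 9.104×10³ s.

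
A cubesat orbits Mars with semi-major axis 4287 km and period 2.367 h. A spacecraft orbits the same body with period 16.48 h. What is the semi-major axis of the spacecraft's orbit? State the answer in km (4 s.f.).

a₂ ≈ 15630 km

Kepler's third law: a³ ∝ T², so a₂ = a₁ (T₂/T₁)^(2/3).
T₂/T₁ = 6.962, (T₂/T₁)^(2/3) = 3.646.
a₂ = 4287 × 3.646 = 15630 km.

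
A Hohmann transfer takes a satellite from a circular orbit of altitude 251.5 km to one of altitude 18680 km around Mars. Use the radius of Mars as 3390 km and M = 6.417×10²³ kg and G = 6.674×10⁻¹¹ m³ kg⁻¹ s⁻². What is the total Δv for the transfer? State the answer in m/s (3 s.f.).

μ = GM = 6.674×10⁻¹¹ × 6.417×10²³ = 4.283×10¹³ m³/s².
r₁ = 3390 + 251.5 = 3641.5 km = 3.6415×10⁶ m.
r₂ = 3390 + 18680 = 22070 km = 2.2070×10⁷ m.
Transfer ellipse a_t = (r₁ + r₂)/2 = 1.286×10⁷ m.
At r₁: circular v_c1 = √(μ/r₁) = 3429 m/s; transfer-periapsis v_p = √[μ(2/r₁ − 1/a_t)] = 4493 m/s.
Δv₁ = v_p − v_c1 = 1064 m/s.
At r₂: circular v_c2 = √(μ/r₂) = 1393 m/s; transfer-apoapsis v_a = √[μ(2/r₂ − 1/a_t)] = 741.4 m/s.
Δv₂ = v_c2 − v_a = 651.6 m/s.
Total Δv = Δv₁ + Δv₂ = 1716 m/s.

Δv_total ≈ 1720 m/s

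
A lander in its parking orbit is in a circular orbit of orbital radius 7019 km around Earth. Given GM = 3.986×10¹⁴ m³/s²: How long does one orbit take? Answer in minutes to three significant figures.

T ≈ 97.5 minutes

r = 7019 km = 7.019×10⁶ m.
Kepler's third law: T = 2π√(r³/μ) = 2π√((7.019×10⁶)³ / 3.986×10¹⁴).
r³/μ = 8.675×10⁵ s², so T = 2π × 9.314×10² = 5.852×10³ s.
Converting: 5.852×10³ s ÷ 60.00 = 97.54 minutes.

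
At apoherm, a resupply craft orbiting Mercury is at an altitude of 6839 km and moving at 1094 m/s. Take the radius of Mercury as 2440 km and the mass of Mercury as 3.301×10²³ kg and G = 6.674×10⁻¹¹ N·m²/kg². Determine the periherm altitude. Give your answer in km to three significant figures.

μ = GM = 6.674×10⁻¹¹ × 3.301×10²³ = 2.203×10¹³ m³/s².
r_a = 2440 + 6839 = 9279.0 km = 9.279×10⁶ m.
Specific energy ε = v²/2 − μ/r = -1.776×10⁶ J/kg, so a = −μ/(2ε) = 6.203×10⁶ m.
The apsides satisfy r_p + r_a = 2a, so the periherm radius is 2a − r_a = 3.127×10⁶ m = 3126.8 km.
Periherm altitude = 3126.8 − 2440 = 686.79 km.

periherm altitude ≈ 687 km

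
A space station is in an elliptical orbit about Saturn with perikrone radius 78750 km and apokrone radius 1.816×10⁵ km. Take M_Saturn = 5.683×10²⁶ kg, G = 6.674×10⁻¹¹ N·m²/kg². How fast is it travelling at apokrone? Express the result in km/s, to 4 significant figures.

v ≈ 11.24 km/s

μ = GM = 6.674×10⁻¹¹ × 5.683×10²⁶ = 3.793×10¹⁶ m³/s².
Semi-major axis a = (r_p + r_a)/2 = 1.3018×10⁵ km = 1.302×10⁸ m.
Vis-viva: v² = μ(2/r − 1/a) = 3.793×10¹⁶ × (1.101×10⁻⁸ − 7.682×10⁻⁹) = 1.263×10⁸ m²/s².
v = 11240 m/s = 11.24 km/s.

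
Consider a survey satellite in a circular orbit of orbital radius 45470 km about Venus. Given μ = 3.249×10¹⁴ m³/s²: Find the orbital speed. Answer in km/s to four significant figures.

r = 45470 km = 4.547×10⁷ m.
For a circular orbit v = √(μ/r) = √(3.249×10¹⁴ / 4.547×10⁷) = √(7.145×10⁶) = 2673 m/s.
That is 2.673 km/s.

v ≈ 2.673 km/s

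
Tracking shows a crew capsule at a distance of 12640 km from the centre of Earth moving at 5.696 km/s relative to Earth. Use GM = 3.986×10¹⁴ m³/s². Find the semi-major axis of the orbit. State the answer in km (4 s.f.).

r = 1.264×10⁷ m.
Vis-viva rearranged: 1/a = 2/r − v²/μ = 1.582×10⁻⁷ − 8.140×10⁻⁸ = 7.683×10⁻⁸ m⁻¹.
a = 1.302×10⁷ m = 13015 km.

a ≈ 13020 km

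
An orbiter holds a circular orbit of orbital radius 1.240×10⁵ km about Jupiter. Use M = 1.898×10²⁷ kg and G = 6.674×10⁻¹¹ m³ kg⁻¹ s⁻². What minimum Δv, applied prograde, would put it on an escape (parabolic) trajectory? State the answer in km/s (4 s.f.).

Δv ≈ 13.24 km/s

μ = GM = 6.674×10⁻¹¹ × 1.898×10²⁷ = 1.267×10¹⁷ m³/s².
r = 1.240×10⁵ km = 1.240×10⁸ m.
Circular speed v_c = √(μ/r) = 31960 m/s.
Escape speed v_esc = √(2μ/r) = √2 × v_c = 45200 m/s.
Δv = v_esc − v_c = 13240 m/s = 13.24 km/s.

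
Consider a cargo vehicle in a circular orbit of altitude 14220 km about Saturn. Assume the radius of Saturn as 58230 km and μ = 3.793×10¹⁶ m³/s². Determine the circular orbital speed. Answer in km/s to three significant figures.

v ≈ 22.9 km/s

r = 58230 + 14220 = 72450 km = 7.2450×10⁷ m.
For a circular orbit v = √(μ/r) = √(3.793×10¹⁶ / 7.245×10⁷) = √(5.235×10⁸) = 22880 m/s.
That is 22.88 km/s.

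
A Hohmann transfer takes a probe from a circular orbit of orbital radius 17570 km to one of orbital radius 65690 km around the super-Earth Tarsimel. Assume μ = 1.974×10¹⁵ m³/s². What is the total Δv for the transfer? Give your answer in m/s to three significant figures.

r₁ = 17570 km = 1.757×10⁷ m.
r₂ = 65690 km = 6.569×10⁷ m.
Transfer ellipse a_t = (r₁ + r₂)/2 = 4.163×10⁷ m.
At r₁: circular v_c1 = √(μ/r₁) = 10600 m/s; transfer-periapsis v_p = √[μ(2/r₁ − 1/a_t)] = 13310 m/s.
Δv₁ = v_p − v_c1 = 2715 m/s.
At r₂: circular v_c2 = √(μ/r₂) = 5482 m/s; transfer-apoapsis v_a = √[μ(2/r₂ − 1/a_t)] = 3561 m/s.
Δv₂ = v_c2 − v_a = 1921 m/s.
Total Δv = Δv₁ + Δv₂ = 4636 m/s.

Δv_total ≈ 4640 m/s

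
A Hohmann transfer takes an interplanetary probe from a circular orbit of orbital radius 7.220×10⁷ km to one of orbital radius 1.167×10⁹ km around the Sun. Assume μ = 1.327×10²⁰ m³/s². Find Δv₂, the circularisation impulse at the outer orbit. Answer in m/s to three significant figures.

r₁ = 7.220×10⁷ km = 7.220×10¹⁰ m.
r₂ = 1.167×10⁹ km = 1.167×10¹² m.
Transfer ellipse a_t = (r₁ + r₂)/2 = 6.196×10¹¹ m.
At r₁: circular v_c1 = √(μ/r₁) = 42870 m/s; transfer-perihelion v_p = √[μ(2/r₁ − 1/a_t)] = 58840 m/s.
At r₂: circular v_c2 = √(μ/r₂) = 10660 m/s; transfer-aphelion v_a = √[μ(2/r₂ − 1/a_t)] = 3640 m/s.
Δv₂ = v_c2 − v_a = 7023 m/s.

Δv ≈ 7020 m/s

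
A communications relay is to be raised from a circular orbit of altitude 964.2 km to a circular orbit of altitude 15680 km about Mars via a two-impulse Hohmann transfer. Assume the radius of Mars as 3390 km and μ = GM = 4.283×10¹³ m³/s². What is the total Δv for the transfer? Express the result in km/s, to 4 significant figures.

Δv_total ≈ 1.451 km/s

r₁ = 3390 + 964.2 = 4354.2 km = 4.3542×10⁶ m.
r₂ = 3390 + 15680 = 19070 km = 1.9070×10⁷ m.
Transfer ellipse a_t = (r₁ + r₂)/2 = 1.171×10⁷ m.
At r₁: circular v_c1 = √(μ/r₁) = 3136 m/s; transfer-periapsis v_p = √[μ(2/r₁ − 1/a_t)] = 4002 m/s.
Δv₁ = v_p − v_c1 = 865.7 m/s.
At r₂: circular v_c2 = √(μ/r₂) = 1499 m/s; transfer-apoapsis v_a = √[μ(2/r₂ − 1/a_t)] = 913.8 m/s.
Δv₂ = v_c2 − v_a = 584.9 m/s.
Total Δv = Δv₁ + Δv₂ = 1451 m/s = 1.451 km/s.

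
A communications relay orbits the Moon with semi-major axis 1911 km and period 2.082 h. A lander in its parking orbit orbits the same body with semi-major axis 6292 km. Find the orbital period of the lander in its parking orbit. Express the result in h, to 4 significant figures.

Kepler's third law: T² ∝ a³, so T₂ = T₁ (a₂/a₁)^(3/2).
a₂/a₁ = 3.293, (a₂/a₁)^(3/2) = 5.974.
T₂ = 2.082 × 5.974 = 12.44 h.

T₂ ≈ 12.44 h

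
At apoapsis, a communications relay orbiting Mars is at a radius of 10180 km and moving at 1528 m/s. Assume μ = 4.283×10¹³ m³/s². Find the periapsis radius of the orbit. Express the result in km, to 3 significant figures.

r_a = 1.018×10⁷ m.
Specific energy ε = v²/2 − μ/r = -3.040×10⁶ J/kg, so a = −μ/(2ε) = 7.045×10⁶ m.
The apsides satisfy r_p + r_a = 2a, so the periapsis radius is 2a − r_a = 3.909×10⁶ m = 3909.4 km.

periapsis radius ≈ 3910 km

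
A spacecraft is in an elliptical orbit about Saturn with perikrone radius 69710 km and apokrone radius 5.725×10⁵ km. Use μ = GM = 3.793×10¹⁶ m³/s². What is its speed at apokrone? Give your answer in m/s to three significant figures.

v ≈ 3790 m/s

Semi-major axis a = (r_p + r_a)/2 = 3.2110×10⁵ km = 3.211×10⁸ m.
Vis-viva: v² = μ(2/r − 1/a) = 3.793×10¹⁶ × (3.493×10⁻⁹ − 3.114×10⁻⁹) = 1.438×10⁷ m²/s².
v = 3793 m/s.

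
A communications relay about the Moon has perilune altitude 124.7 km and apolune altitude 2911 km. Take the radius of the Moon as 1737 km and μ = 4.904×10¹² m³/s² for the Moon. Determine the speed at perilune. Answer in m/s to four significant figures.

r_p = 1737 + 124.7 = 1861.7 km = 1.8617×10⁶ m.
r_a = 1737 + 2911 = 4648.0 km = 4.6480×10⁶ m.
Semi-major axis a = (r_p + r_a)/2 = 3254.8 km = 3.255×10⁶ m.
Vis-viva: v² = μ(2/r − 1/a) = 4.904×10¹² × (1.074×10⁻⁶ − 3.072×10⁻⁷) = 3.762×10⁶ m²/s².
v = 1939 m/s.

v ≈ 1939 m/s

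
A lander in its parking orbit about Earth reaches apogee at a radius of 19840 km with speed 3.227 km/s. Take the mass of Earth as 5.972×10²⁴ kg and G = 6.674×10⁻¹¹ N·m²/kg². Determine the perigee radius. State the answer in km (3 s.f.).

perigee radius ≈ 6940 km

μ = GM = 6.674×10⁻¹¹ × 5.972×10²⁴ = 3.986×10¹⁴ m³/s².
r_a = 1.984×10⁷ m.
Specific energy ε = v²/2 − μ/r = -1.488×10⁷ J/kg, so a = −μ/(2ε) = 1.339×10⁷ m.
The apsides satisfy r_p + r_a = 2a, so the perigee radius is 2a − r_a = 6.941×10⁶ m = 6941.2 km.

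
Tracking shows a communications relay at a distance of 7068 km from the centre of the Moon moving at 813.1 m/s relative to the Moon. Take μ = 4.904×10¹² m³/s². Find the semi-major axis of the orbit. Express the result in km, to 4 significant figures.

r = 7.068×10⁶ m.
Specific orbital energy ε = v²/2 − μ/r = (813.1)²/2 − 4.904×10¹²/7.068×10⁶ = -3.633×10⁵ J/kg.
Since ε = −μ/(2a), a = −μ/(2ε) = 6.750×10⁶ m = 6749.9 km.

a ≈ 6750 km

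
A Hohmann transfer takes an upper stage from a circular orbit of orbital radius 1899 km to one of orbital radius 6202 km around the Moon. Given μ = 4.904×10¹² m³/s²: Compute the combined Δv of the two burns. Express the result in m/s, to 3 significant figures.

Δv_total ≈ 662 m/s

r₁ = 1899 km = 1.899×10⁶ m.
r₂ = 6202 km = 6.202×10⁶ m.
Transfer ellipse a_t = (r₁ + r₂)/2 = 4.050×10⁶ m.
At r₁: circular v_c1 = √(μ/r₁) = 1607 m/s; transfer-perilune v_p = √[μ(2/r₁ − 1/a_t)] = 1988 m/s.
Δv₁ = v_p − v_c1 = 381.5 m/s.
At r₂: circular v_c2 = √(μ/r₂) = 889.2 m/s; transfer-apolune v_a = √[μ(2/r₂ − 1/a_t)] = 608.9 m/s.
Δv₂ = v_c2 − v_a = 280.4 m/s.
Total Δv = Δv₁ + Δv₂ = 661.9 m/s.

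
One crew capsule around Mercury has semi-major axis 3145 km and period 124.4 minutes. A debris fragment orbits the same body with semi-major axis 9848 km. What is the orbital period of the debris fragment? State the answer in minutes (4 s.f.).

T₂ ≈ 689.3 minutes

Kepler's third law: T² ∝ a³, so T₂ = T₁ (a₂/a₁)^(3/2).
a₂/a₁ = 3.131, (a₂/a₁)^(3/2) = 5.541.
T₂ = 124.4 × 5.541 = 689.3 minutes.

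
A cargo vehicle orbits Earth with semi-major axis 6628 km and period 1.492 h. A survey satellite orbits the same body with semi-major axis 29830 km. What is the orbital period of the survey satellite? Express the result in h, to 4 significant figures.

T₂ ≈ 14.25 h

Kepler's third law: T² ∝ a³, so T₂ = T₁ (a₂/a₁)^(3/2).
a₂/a₁ = 4.501, (a₂/a₁)^(3/2) = 9.548.
T₂ = 1.492 × 9.548 = 14.25 h.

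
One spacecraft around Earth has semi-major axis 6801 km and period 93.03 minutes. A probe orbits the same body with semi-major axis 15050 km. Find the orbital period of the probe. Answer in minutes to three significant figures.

Kepler's third law: T² ∝ a³, so T₂ = T₁ (a₂/a₁)^(3/2).
a₂/a₁ = 2.213, (a₂/a₁)^(3/2) = 3.292.
T₂ = 93.03 × 3.292 = 306.2 minutes.

T₂ ≈ 306 minutes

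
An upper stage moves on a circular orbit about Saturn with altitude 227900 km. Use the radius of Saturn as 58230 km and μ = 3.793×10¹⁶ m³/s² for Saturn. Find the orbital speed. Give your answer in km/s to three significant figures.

v ≈ 11.5 km/s

r = 58230 + 227900 = 286130 km = 2.8613×10⁸ m.
For a circular orbit v = √(μ/r) = √(3.793×10¹⁶ / 2.861×10⁸) = √(1.326×10⁸) = 11510 m/s.
That is 11.51 km/s.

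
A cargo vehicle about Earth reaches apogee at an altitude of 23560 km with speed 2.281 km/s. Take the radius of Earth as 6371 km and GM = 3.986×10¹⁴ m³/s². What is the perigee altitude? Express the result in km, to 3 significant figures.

perigee altitude ≈ 895 km

r_a = 6371 + 23560 = 29931 km = 2.993×10⁷ m.
Specific energy ε = v²/2 − μ/r = -1.072×10⁷ J/kg, so a = −μ/(2ε) = 1.860×10⁷ m.
The apsides satisfy r_p + r_a = 2a, so the perigee radius is 2a − r_a = 7.266×10⁶ m = 7266.4 km.
Perigee altitude = 7266.4 − 6371 = 895.35 km.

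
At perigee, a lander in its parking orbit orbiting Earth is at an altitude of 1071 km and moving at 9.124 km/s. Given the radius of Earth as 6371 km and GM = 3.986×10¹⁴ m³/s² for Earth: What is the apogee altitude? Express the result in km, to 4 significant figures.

apogee altitude ≈ 19580 km

r_p = 6371 + 1071 = 7442.0 km = 7.442×10⁶ m.
Specific energy ε = v²/2 − μ/r = -1.194×10⁷ J/kg, so a = −μ/(2ε) = 1.670×10⁷ m.
The apsides satisfy r_p + r_a = 2a, so the apogee radius is 2a − r_p = 2.595×10⁷ m = 25949 km.
Apogee altitude = 25949 − 6371 = 19578 km.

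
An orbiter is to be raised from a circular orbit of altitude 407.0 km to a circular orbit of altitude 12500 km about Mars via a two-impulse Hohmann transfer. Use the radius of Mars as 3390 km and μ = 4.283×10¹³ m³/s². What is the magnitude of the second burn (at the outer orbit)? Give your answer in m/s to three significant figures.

Δv ≈ 622 m/s

r₁ = 3390 + 407.0 = 3797.0 km = 3.7970×10⁶ m.
r₂ = 3390 + 12500 = 15890 km = 1.5890×10⁷ m.
Transfer ellipse a_t = (r₁ + r₂)/2 = 9.844×10⁶ m.
At r₁: circular v_c1 = √(μ/r₁) = 3359 m/s; transfer-periapsis v_p = √[μ(2/r₁ − 1/a_t)] = 4267 m/s.
At r₂: circular v_c2 = √(μ/r₂) = 1642 m/s; transfer-apoapsis v_a = √[μ(2/r₂ − 1/a_t)] = 1020 m/s.
Δv₂ = v_c2 − v_a = 622.1 m/s.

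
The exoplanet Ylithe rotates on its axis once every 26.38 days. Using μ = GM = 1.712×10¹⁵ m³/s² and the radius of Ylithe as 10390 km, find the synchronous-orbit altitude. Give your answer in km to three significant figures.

T = 26.38 days = 2.279×10⁶ s.
A synchronous orbit has period T, so by Kepler's third law a = (μT²/4π²)^(1/3).
μT²/4π² = 1.712×10¹⁵ × (2.279×10⁶)² / 39.48 = 2.253×10²⁶ m³.
a = 6.085×10⁸ m = 6.0847×10⁵ km.
Altitude h = a − R = 6.0847×10⁵ − 10390 = 5.9808×10⁵ km.

h_sync ≈ 5.98×10⁵ km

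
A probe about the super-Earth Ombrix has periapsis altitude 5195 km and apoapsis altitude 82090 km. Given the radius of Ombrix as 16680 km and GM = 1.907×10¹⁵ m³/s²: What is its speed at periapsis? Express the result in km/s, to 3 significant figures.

v ≈ 11.9 km/s

r_p = 16680 + 5195 = 21875 km = 2.1875×10⁷ m.
r_a = 16680 + 82090 = 98770 km = 9.8770×10⁷ m.
Semi-major axis a = (r_p + r_a)/2 = 60322 km = 6.032×10⁷ m.
Vis-viva: v² = μ(2/r − 1/a) = 1.907×10¹⁵ × (9.143×10⁻⁸ − 1.658×10⁻⁸) = 1.427×10⁸ m²/s².
v = 11950 m/s = 11.95 km/s.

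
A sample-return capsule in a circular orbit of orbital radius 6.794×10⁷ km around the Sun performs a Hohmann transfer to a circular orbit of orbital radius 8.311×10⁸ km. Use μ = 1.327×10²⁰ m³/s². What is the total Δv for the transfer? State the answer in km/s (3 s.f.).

Δv_total ≈ 23.6 km/s

r₁ = 6.794×10⁷ km = 6.794×10¹⁰ m.
r₂ = 8.311×10⁸ km = 8.311×10¹¹ m.
Transfer ellipse a_t = (r₁ + r₂)/2 = 4.495×10¹¹ m.
At r₁: circular v_c1 = √(μ/r₁) = 44190 m/s; transfer-perihelion v_p = √[μ(2/r₁ − 1/a_t)] = 60090 m/s.
Δv₁ = v_p − v_c1 = 15900 m/s.
At r₂: circular v_c2 = √(μ/r₂) = 12640 m/s; transfer-aphelion v_a = √[μ(2/r₂ − 1/a_t)] = 4912 m/s.
Δv₂ = v_c2 − v_a = 7724 m/s.
Total Δv = Δv₁ + Δv₂ = 23620 m/s = 23.62 km/s.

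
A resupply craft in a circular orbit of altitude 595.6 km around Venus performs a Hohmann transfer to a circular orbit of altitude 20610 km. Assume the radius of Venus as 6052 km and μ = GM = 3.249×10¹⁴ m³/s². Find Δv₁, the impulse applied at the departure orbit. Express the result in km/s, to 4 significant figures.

r₁ = 6052 + 595.6 = 6647.6 km = 6.6476×10⁶ m.
r₂ = 6052 + 20610 = 26662 km = 2.6662×10⁷ m.
Transfer ellipse a_t = (r₁ + r₂)/2 = 1.665×10⁷ m.
At r₁: circular v_c1 = √(μ/r₁) = 6991 m/s; transfer-periapsis v_p = √[μ(2/r₁ − 1/a_t)] = 8845 m/s.
Δv₁ = v_p − v_c1 = 1854 m/s.
= 1.854 km/s.

Δv ≈ 1.854 km/s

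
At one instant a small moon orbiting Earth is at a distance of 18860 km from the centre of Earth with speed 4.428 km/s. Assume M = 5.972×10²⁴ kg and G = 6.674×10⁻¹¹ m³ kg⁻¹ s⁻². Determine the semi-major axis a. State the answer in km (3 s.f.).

μ = GM = 6.674×10⁻¹¹ × 5.972×10²⁴ = 3.986×10¹⁴ m³/s².
r = 1.886×10⁷ m.
Vis-viva rearranged: 1/a = 2/r − v²/μ = 1.060×10⁻⁷ − 4.919×10⁻⁸ = 5.685×10⁻⁸ m⁻¹.
a = 1.759×10⁷ m = 17590 km.

a ≈ 17600 km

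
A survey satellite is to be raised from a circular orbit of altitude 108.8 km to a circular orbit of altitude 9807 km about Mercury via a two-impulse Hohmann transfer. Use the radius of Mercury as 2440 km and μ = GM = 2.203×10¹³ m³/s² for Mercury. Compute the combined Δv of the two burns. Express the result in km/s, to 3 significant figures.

r₁ = 2440 + 108.8 = 2548.8 km = 2.5488×10⁶ m.
r₂ = 2440 + 9807 = 12247 km = 1.2247×10⁷ m.
Transfer ellipse a_t = (r₁ + r₂)/2 = 7.398×10⁶ m.
At r₁: circular v_c1 = √(μ/r₁) = 2940 m/s; transfer-periherm v_p = √[μ(2/r₁ − 1/a_t)] = 3783 m/s.
Δv₁ = v_p − v_c1 = 842.7 m/s.
At r₂: circular v_c2 = √(μ/r₂) = 1341 m/s; transfer-apoherm v_a = √[μ(2/r₂ − 1/a_t)] = 787.2 m/s.
Δv₂ = v_c2 − v_a = 554.0 m/s.
Total Δv = Δv₁ + Δv₂ = 1397 m/s = 1.397 km/s.

Δv_total ≈ 1.40 km/s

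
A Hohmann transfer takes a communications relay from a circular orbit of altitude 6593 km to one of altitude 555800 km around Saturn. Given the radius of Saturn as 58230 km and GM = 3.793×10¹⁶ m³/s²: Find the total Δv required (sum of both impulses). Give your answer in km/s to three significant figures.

r₁ = 58230 + 6593 = 64823 km = 6.4823×10⁷ m.
r₂ = 58230 + 555800 = 614030 km = 6.1403×10⁸ m.
Transfer ellipse a_t = (r₁ + r₂)/2 = 3.394×10⁸ m.
At r₁: circular v_c1 = √(μ/r₁) = 24190 m/s; transfer-perikrone v_p = √[μ(2/r₁ − 1/a_t)] = 32530 m/s.
Δv₁ = v_p − v_c1 = 8345 m/s.
At r₂: circular v_c2 = √(μ/r₂) = 7860 m/s; transfer-apokrone v_a = √[μ(2/r₂ − 1/a_t)] = 3435 m/s.
Δv₂ = v_c2 − v_a = 4425 m/s.
Total Δv = Δv₁ + Δv₂ = 12770 m/s = 12.77 km/s.

Δv_total ≈ 12.8 km/s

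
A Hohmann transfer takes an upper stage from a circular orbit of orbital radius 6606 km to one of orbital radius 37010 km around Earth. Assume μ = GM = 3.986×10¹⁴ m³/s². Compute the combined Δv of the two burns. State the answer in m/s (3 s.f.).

Δv_total ≈ 3830 m/s

r₁ = 6606 km = 6.606×10⁶ m.
r₂ = 37010 km = 3.701×10⁷ m.
Transfer ellipse a_t = (r₁ + r₂)/2 = 2.181×10⁷ m.
At r₁: circular v_c1 = √(μ/r₁) = 7768 m/s; transfer-perigee v_p = √[μ(2/r₁ − 1/a_t)] = 10120 m/s.
Δv₁ = v_p − v_c1 = 2351 m/s.
At r₂: circular v_c2 = √(μ/r₂) = 3282 m/s; transfer-apogee v_a = √[μ(2/r₂ − 1/a_t)] = 1806 m/s.
Δv₂ = v_c2 − v_a = 1476 m/s.
Total Δv = Δv₁ + Δv₂ = 3827 m/s.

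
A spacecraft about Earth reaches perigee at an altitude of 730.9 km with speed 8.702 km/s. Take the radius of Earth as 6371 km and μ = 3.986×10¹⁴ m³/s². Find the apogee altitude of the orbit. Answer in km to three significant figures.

apogee altitude ≈ 8350 km

r_p = 6371 + 730.9 = 7101.9 km = 7.102×10⁶ m.
Specific energy ε = v²/2 − μ/r = -1.826×10⁷ J/kg, so a = −μ/(2ε) = 1.091×10⁷ m.
The apsides satisfy r_p + r_a = 2a, so the apogee radius is 2a − r_p = 1.472×10⁷ m = 14723 km.
Apogee altitude = 14723 − 6371 = 8352.1 km.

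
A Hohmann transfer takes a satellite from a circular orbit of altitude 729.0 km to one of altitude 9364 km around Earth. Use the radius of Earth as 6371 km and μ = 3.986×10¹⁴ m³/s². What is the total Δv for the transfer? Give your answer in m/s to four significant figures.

r₁ = 6371 + 729.0 = 7100.0 km = 7.1000×10⁶ m.
r₂ = 6371 + 9364 = 15735 km = 1.5735×10⁷ m.
Transfer ellipse a_t = (r₁ + r₂)/2 = 1.142×10⁷ m.
At r₁: circular v_c1 = √(μ/r₁) = 7493 m/s; transfer-perigee v_p = √[μ(2/r₁ − 1/a_t)] = 8796 m/s.
Δv₁ = v_p − v_c1 = 1303 m/s.
At r₂: circular v_c2 = √(μ/r₂) = 5033 m/s; transfer-apogee v_a = √[μ(2/r₂ − 1/a_t)] = 3969 m/s.
Δv₂ = v_c2 − v_a = 1064 m/s.
Total Δv = Δv₁ + Δv₂ = 2367 m/s.

Δv_total ≈ 2367 m/s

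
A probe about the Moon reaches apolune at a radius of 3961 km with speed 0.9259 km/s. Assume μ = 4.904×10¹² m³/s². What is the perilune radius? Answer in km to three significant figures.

perilune radius ≈ 2100 km

r_a = 3.961×10⁶ m.
Specific energy ε = v²/2 − μ/r = -8.094×10⁵ J/kg, so a = −μ/(2ε) = 3.029×10⁶ m.
The apsides satisfy r_p + r_a = 2a, so the perilune radius is 2a − r_a = 2.098×10⁶ m = 2097.6 km.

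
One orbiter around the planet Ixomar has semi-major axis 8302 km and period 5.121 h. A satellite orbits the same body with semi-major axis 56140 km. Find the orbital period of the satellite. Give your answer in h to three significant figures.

T₂ ≈ 90.1 h

Kepler's third law: T² ∝ a³, so T₂ = T₁ (a₂/a₁)^(3/2).
a₂/a₁ = 6.762, (a₂/a₁)^(3/2) = 17.58.
T₂ = 5.121 × 17.58 = 90.05 h.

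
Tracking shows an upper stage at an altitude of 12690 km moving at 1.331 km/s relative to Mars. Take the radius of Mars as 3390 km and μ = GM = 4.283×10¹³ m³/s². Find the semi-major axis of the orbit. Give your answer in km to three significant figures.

r = 3390 + 12690 = 16080 km = 1.608×10⁷ m.
Specific orbital energy ε = v²/2 − μ/r = (1331)²/2 − 4.283×10¹³/1.608×10⁷ = -1.778×10⁶ J/kg.
Since ε = −μ/(2a), a = −μ/(2ε) = 1.205×10⁷ m = 12046 km.

a ≈ 12000 km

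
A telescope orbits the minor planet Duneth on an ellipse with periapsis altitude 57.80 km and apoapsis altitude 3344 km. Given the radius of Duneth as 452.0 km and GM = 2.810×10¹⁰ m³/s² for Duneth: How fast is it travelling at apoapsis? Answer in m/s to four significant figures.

v ≈ 41.87 m/s

r_p = 452.0 + 57.80 = 509.80 km = 5.0980×10⁵ m.
r_a = 452.0 + 3344 = 3796.0 km = 3.7960×10⁶ m.
Semi-major axis a = (r_p + r_a)/2 = 2152.9 km = 2.153×10⁶ m.
Vis-viva: v² = μ(2/r − 1/a) = 2.810×10¹⁰ × (5.269×10⁻⁷ − 4.645×10⁻⁷) = 1.753×10³ m²/s².
v = 41.87 m/s.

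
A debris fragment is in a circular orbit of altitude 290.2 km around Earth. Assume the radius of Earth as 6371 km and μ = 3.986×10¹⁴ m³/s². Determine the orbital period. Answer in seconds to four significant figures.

r = 6371 + 290.2 = 6661.2 km = 6.6612×10⁶ m.
Kepler's third law: T = 2π√(r³/μ) = 2π√((6.661×10⁶)³ / 3.986×10¹⁴).
r³/μ = 7.415×10⁵ s², so T = 2π × 8.611×10² = 5.411×10³ s.

T ≈ 5411 seconds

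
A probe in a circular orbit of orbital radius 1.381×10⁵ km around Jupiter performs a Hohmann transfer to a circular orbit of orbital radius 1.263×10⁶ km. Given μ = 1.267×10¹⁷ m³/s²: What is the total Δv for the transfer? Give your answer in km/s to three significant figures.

r₁ = 1.381×10⁵ km = 1.381×10⁸ m.
r₂ = 1.263×10⁶ km = 1.263×10⁹ m.
Transfer ellipse a_t = (r₁ + r₂)/2 = 7.006×10⁸ m.
At r₁: circular v_c1 = √(μ/r₁) = 30290 m/s; transfer-perijove v_p = √[μ(2/r₁ − 1/a_t)] = 40670 m/s.
Δv₁ = v_p − v_c1 = 10380 m/s.
At r₂: circular v_c2 = √(μ/r₂) = 10020 m/s; transfer-apojove v_a = √[μ(2/r₂ − 1/a_t)] = 4447 m/s.
Δv₂ = v_c2 − v_a = 5569 m/s.
Total Δv = Δv₁ + Δv₂ = 15950 m/s = 15.95 km/s.

Δv_total ≈ 15.9 km/s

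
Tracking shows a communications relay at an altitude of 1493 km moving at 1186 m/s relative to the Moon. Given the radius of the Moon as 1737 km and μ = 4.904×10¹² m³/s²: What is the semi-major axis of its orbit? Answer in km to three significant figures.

r = 1737 + 1493 = 3230.0 km = 3.230×10⁶ m.
Specific orbital energy ε = v²/2 − μ/r = (1186)²/2 − 4.904×10¹²/3.230×10⁶ = -8.150×10⁵ J/kg.
Since ε = −μ/(2a), a = −μ/(2ε) = 3.009×10⁶ m = 3008.7 km.

a ≈ 3010 km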